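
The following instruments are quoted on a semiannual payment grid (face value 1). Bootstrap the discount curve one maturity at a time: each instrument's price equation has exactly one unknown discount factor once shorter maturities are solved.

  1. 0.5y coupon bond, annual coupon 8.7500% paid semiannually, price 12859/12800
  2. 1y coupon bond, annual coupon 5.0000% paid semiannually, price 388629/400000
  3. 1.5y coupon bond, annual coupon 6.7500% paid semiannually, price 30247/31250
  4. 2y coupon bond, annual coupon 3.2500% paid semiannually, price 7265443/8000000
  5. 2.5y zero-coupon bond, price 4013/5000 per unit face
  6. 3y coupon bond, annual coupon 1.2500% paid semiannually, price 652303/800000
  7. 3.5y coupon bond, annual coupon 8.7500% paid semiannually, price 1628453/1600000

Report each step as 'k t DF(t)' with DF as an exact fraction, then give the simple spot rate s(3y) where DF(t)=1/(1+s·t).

step 1 [0.5y] bond c/2=7/160: DF=(12859/12800 − 7/160·(0))/(1+7/160) = 77/80 ≈ 0.962500
step 2 [1y] bond c/2=1/40: DF=(388629/400000 − 1/40·(0.962500))/(1+1/40) = 2311/2500 ≈ 0.924400
step 3 [1.5y] bond c/2=27/800: DF=(30247/31250 − 27/800·(0.962500+0.924400))/(1+27/800) = 8747/10000 ≈ 0.874700
step 4 [2y] bond c/2=13/800: DF=(7265443/8000000 − 13/800·(0.962500+0.924400+0.874700))/(1+13/800) = 1699/2000 ≈ 0.849500
step 5 [2.5y] zero: DF = P = 4013/5000 ≈ 0.802600
step 6 [3y] bond c/2=1/160: DF=(652303/800000 − 1/160·(0.962500+0.924400+0.874700+0.849500+0.802600))/(1+1/160) = 7829/10000 ≈ 0.782900
step 7 [3.5y] bond c/2=7/160: DF=(1628453/1600000 − 7/160·(0.962500+0.924400+0.874700+0.849500+0.802600+0.782900))/(1+7/160) = 7573/10000 ≈ 0.757300

1 1/2 77/80
2 1 2311/2500
3 3/2 8747/10000
4 2 1699/2000
5 5/2 4013/5000
6 3 7829/10000
7 7/2 7573/10000
s(3y) = (1/(7829/10000) − 1)/(3) = 2171/23487 ≈ 9.2434%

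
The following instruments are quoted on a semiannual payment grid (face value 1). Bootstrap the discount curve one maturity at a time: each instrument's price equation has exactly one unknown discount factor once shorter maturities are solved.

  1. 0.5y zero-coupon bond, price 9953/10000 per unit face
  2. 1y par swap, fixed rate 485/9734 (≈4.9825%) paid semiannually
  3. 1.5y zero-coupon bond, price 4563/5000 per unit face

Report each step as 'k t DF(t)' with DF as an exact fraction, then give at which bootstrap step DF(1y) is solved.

step 1 [0.5y] zero: DF = P = 9953/10000 ≈ 0.995300
step 2 [1y] swap r/2=485/19468: DF=(1 − 485/19468·(0.995300))/(1+485/19468) = 1903/2000 ≈ 0.951500
step 3 [1.5y] zero: DF = P = 4563/5000 ≈ 0.912600

1 1/2 9953/10000
2 1 1903/2000
3 3/2 4563/5000
DF(1y) is solved at step 2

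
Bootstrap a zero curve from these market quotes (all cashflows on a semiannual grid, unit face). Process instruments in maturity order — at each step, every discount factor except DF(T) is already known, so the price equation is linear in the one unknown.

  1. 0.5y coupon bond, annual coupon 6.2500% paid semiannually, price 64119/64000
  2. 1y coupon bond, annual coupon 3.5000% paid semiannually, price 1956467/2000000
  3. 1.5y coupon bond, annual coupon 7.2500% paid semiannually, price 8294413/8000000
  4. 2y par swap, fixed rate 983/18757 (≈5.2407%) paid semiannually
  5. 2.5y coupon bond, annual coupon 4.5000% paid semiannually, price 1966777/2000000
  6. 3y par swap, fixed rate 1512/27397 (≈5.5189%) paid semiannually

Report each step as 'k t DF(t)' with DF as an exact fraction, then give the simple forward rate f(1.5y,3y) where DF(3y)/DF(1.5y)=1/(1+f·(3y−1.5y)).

1 1/2 1943/2000
2 1 9447/10000
3 3/2 1867/2000
4 2 9017/10000
5 5/2 1099/1250
6 3 1061/1250
f(1.5y,3y) = ((1867/2000)/(1061/1250) − 1)/(3/2) = 847/12732 ≈ 6.6525%

step 1 [0.5y] bond c/2=1/32: DF=(64119/64000 − 1/32·(0))/(1+1/32) = 1943/2000 ≈ 0.971500
step 2 [1y] bond c/2=7/400: DF=(1956467/2000000 − 7/400·(0.971500))/(1+7/400) = 9447/10000 ≈ 0.944700
step 3 [1.5y] bond c/2=29/800: DF=(8294413/8000000 − 29/800·(0.971500+0.944700))/(1+29/800) = 1867/2000 ≈ 0.933500
step 4 [2y] swap r/2=983/37514: DF=(1 − 983/37514·(0.971500+0.944700+0.933500))/(1+983/37514) = 9017/10000 ≈ 0.901700
step 5 [2.5y] bond c/2=9/400: DF=(1966777/2000000 − 9/400·(0.971500+0.944700+0.933500+0.901700))/(1+9/400) = 1099/1250 ≈ 0.879200
step 6 [3y] swap r/2=756/27397: DF=(1 − 756/27397·(0.971500+0.944700+0.933500+0.901700+0.879200))/(1+756/27397) = 1061/1250 ≈ 0.848800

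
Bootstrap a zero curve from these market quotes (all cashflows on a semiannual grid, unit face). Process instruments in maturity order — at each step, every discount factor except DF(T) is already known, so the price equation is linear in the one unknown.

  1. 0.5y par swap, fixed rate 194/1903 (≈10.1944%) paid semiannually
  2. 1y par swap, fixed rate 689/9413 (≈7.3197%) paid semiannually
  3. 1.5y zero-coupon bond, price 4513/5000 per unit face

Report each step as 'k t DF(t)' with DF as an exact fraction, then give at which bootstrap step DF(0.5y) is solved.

1 1/2 1903/2000
2 1 9311/10000
3 3/2 4513/5000
DF(0.5y) is solved at step 1

step 1 [0.5y] swap r/2=97/1903: DF=(1 − 97/1903·(0))/(1+97/1903) = 1903/2000 ≈ 0.951500
step 2 [1y] swap r/2=689/18826: DF=(1 − 689/18826·(0.951500))/(1+689/18826) = 9311/10000 ≈ 0.931100
step 3 [1.5y] zero: DF = P = 4513/5000 ≈ 0.902600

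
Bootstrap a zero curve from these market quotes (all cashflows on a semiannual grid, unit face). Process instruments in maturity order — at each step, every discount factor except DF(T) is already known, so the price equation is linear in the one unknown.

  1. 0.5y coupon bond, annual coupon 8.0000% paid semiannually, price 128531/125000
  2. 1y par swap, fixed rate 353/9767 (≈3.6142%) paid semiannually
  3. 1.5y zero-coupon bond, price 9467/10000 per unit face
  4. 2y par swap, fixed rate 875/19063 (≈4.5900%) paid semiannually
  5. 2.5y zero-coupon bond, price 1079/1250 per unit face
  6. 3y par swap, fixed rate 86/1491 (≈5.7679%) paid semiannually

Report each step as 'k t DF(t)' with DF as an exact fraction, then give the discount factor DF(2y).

step 1 [0.5y] bond c/2=1/25: DF=(128531/125000 − 1/25·(0))/(1+1/25) = 9887/10000 ≈ 0.988700
step 2 [1y] swap r/2=353/19534: DF=(1 − 353/19534·(0.988700))/(1+353/19534) = 9647/10000 ≈ 0.964700
step 3 [1.5y] zero: DF = P = 9467/10000 ≈ 0.946700
step 4 [2y] swap r/2=875/38126: DF=(1 − 875/38126·(0.988700+0.964700+0.946700))/(1+875/38126) = 73/80 ≈ 0.912500
step 5 [2.5y] zero: DF = P = 1079/1250 ≈ 0.863200
step 6 [3y] swap r/2=43/1491: DF=(1 − 43/1491·(0.988700+0.964700+0.946700+0.912500+0.863200))/(1+43/1491) = 8409/10000 ≈ 0.840900

1 1/2 9887/10000
2 1 9647/10000
3 3/2 9467/10000
4 2 73/80
5 5/2 1079/1250
6 3 8409/10000
DF(2y) = 73/80 ≈ 0.912500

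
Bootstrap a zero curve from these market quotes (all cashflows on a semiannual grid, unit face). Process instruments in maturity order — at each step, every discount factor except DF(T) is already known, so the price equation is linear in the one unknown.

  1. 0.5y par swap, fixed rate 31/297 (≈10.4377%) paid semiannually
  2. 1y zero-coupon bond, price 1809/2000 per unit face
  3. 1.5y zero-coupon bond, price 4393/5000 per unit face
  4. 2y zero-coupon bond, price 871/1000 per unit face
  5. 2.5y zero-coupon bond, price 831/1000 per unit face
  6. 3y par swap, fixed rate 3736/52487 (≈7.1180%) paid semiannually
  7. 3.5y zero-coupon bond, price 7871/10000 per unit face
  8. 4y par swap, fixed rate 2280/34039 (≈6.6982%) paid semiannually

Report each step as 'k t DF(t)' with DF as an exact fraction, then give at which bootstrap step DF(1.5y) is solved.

1 1/2 594/625
2 1 1809/2000
3 3/2 4393/5000
4 2 871/1000
5 5/2 831/1000
6 3 2033/2500
7 7/2 7871/10000
8 4 193/250
DF(1.5y) is solved at step 3

step 1 [0.5y] swap r/2=31/594: DF=(1 − 31/594·(0))/(1+31/594) = 594/625 ≈ 0.950400
step 2 [1y] zero: DF = P = 1809/2000 ≈ 0.904500
step 3 [1.5y] zero: DF = P = 4393/5000 ≈ 0.878600
step 4 [2y] zero: DF = P = 871/1000 ≈ 0.871000
step 5 [2.5y] zero: DF = P = 831/1000 ≈ 0.831000
step 6 [3y] swap r/2=1868/52487: DF=(1 − 1868/52487·(0.950400+0.904500+0.878600+0.871000+0.831000))/(1+1868/52487) = 2033/2500 ≈ 0.813200
step 7 [3.5y] zero: DF = P = 7871/10000 ≈ 0.787100
step 8 [4y] swap r/2=1140/34039: DF=(1 − 1140/34039·(0.950400+0.904500+0.878600+0.871000+0.831000+0.813200+0.787100))/(1+1140/34039) = 193/250 ≈ 0.772000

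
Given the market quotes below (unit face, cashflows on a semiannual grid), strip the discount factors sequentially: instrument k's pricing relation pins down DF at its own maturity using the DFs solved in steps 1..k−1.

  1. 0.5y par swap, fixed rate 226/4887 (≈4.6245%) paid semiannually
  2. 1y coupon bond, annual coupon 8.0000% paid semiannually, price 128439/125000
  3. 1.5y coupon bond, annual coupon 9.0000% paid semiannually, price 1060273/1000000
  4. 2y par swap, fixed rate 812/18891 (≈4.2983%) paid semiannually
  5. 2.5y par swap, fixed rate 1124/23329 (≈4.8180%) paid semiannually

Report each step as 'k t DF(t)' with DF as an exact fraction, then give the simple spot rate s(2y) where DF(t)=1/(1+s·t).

1 1/2 4887/5000
2 1 594/625
3 3/2 2329/2500
4 2 2297/2500
5 5/2 2219/2500
s(2y) = (1/(2297/2500) − 1)/(2) = 203/4594 ≈ 4.4188%

step 1 [0.5y] swap r/2=113/4887: DF=(1 − 113/4887·(0))/(1+113/4887) = 4887/5000 ≈ 0.977400
step 2 [1y] bond c/2=1/25: DF=(128439/125000 − 1/25·(0.977400))/(1+1/25) = 594/625 ≈ 0.950400
step 3 [1.5y] bond c/2=9/200: DF=(1060273/1000000 − 9/200·(0.977400+0.950400))/(1+9/200) = 2329/2500 ≈ 0.931600
step 4 [2y] swap r/2=406/18891: DF=(1 − 406/18891·(0.977400+0.950400+0.931600))/(1+406/18891) = 2297/2500 ≈ 0.918800
step 5 [2.5y] swap r/2=562/23329: DF=(1 − 562/23329·(0.977400+0.950400+0.931600+0.918800))/(1+562/23329) = 2219/2500 ≈ 0.887600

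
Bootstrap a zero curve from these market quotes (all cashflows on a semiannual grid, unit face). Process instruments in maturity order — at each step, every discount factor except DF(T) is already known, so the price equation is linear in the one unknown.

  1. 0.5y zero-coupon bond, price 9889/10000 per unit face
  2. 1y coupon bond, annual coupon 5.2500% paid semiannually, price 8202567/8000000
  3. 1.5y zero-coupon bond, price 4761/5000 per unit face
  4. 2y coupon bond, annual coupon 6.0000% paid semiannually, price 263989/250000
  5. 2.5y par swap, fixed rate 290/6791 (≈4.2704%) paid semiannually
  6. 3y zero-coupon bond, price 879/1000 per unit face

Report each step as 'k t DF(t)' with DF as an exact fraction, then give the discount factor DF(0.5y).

1 1/2 9889/10000
2 1 4869/5000
3 3/2 4761/5000
4 2 9403/10000
5 5/2 1797/2000
6 3 879/1000
DF(0.5y) = 9889/10000 ≈ 0.988900

step 1 [0.5y] zero: DF = P = 9889/10000 ≈ 0.988900
step 2 [1y] bond c/2=21/800: DF=(8202567/8000000 − 21/800·(0.988900))/(1+21/800) = 4869/5000 ≈ 0.973800
step 3 [1.5y] zero: DF = P = 4761/5000 ≈ 0.952200
step 4 [2y] bond c/2=3/100: DF=(263989/250000 − 3/100·(0.988900+0.973800+0.952200))/(1+3/100) = 9403/10000 ≈ 0.940300
step 5 [2.5y] swap r/2=145/6791: DF=(1 − 145/6791·(0.988900+0.973800+0.952200+0.940300))/(1+145/6791) = 1797/2000 ≈ 0.898500
step 6 [3y] zero: DF = P = 879/1000 ≈ 0.879000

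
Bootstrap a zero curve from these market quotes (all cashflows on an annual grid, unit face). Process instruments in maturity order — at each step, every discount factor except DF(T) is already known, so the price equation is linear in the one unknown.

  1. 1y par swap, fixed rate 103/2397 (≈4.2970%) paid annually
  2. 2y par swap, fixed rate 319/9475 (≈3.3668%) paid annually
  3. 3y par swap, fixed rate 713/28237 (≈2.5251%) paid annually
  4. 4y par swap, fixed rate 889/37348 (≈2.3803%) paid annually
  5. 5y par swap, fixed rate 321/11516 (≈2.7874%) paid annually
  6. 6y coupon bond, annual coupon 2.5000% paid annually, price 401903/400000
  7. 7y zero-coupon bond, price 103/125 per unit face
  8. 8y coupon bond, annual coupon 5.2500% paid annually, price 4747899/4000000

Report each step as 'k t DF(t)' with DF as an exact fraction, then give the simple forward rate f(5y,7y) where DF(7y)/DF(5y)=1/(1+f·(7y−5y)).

1 1 2397/2500
2 2 4681/5000
3 3 9287/10000
4 4 9111/10000
5 5 2179/2500
6 6 8679/10000
7 7 103/125
8 8 1017/1250
f(5y,7y) = ((2179/2500)/(103/125) − 1)/(2) = 119/4120 ≈ 2.8883%

step 1 [1y] swap r/1=103/2397: DF=(1 − 103/2397·(0))/(1+103/2397) = 2397/2500 ≈ 0.958800
step 2 [2y] swap r/1=319/9475: DF=(1 − 319/9475·(0.958800))/(1+319/9475) = 4681/5000 ≈ 0.936200
step 3 [3y] swap r/1=713/28237: DF=(1 − 713/28237·(0.958800+0.936200))/(1+713/28237) = 9287/10000 ≈ 0.928700
step 4 [4y] swap r/1=889/37348: DF=(1 − 889/37348·(0.958800+0.936200+0.928700))/(1+889/37348) = 9111/10000 ≈ 0.911100
step 5 [5y] swap r/1=321/11516: DF=(1 − 321/11516·(0.958800+0.936200+0.928700+0.911100))/(1+321/11516) = 2179/2500 ≈ 0.871600
step 6 [6y] bond c/1=1/40: DF=(401903/400000 − 1/40·(0.958800+0.936200+0.928700+0.911100+0.871600))/(1+1/40) = 8679/10000 ≈ 0.867900
step 7 [7y] zero: DF = P = 103/125 ≈ 0.824000
step 8 [8y] bond c/1=21/400: DF=(4747899/4000000 − 21/400·(0.958800+0.936200+0.928700+0.911100+0.871600+0.867900+0.824000))/(1+21/400) = 1017/1250 ≈ 0.813600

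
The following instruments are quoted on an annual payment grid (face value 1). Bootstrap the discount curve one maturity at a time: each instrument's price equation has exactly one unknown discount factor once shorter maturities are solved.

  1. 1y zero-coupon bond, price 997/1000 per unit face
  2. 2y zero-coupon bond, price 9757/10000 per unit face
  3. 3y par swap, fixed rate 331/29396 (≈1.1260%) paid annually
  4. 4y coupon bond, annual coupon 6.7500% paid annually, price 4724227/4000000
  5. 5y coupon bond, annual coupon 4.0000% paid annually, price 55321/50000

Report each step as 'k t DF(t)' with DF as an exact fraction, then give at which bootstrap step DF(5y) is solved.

step 1 [1y] zero: DF = P = 997/1000 ≈ 0.997000
step 2 [2y] zero: DF = P = 9757/10000 ≈ 0.975700
step 3 [3y] swap r/1=331/29396: DF=(1 − 331/29396·(0.997000+0.975700))/(1+331/29396) = 9669/10000 ≈ 0.966900
step 4 [4y] bond c/1=27/400: DF=(4724227/4000000 − 27/400·(0.997000+0.975700+0.966900))/(1+27/400) = 1841/2000 ≈ 0.920500
step 5 [5y] bond c/1=1/25: DF=(55321/50000 − 1/25·(0.997000+0.975700+0.966900+0.920500))/(1+1/25) = 4577/5000 ≈ 0.915400

1 1 997/1000
2 2 9757/10000
3 3 9669/10000
4 4 1841/2000
5 5 4577/5000
DF(5y) is solved at step 5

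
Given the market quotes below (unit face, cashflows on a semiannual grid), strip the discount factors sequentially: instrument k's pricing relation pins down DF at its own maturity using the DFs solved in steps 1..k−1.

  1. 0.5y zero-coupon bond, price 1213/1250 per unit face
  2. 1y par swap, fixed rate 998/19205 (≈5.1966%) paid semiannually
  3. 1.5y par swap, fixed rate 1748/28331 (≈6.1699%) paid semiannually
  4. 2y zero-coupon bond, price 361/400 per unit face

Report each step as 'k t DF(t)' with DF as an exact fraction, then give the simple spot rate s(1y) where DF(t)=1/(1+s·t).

step 1 [0.5y] zero: DF = P = 1213/1250 ≈ 0.970400
step 2 [1y] swap r/2=499/19205: DF=(1 − 499/19205·(0.970400))/(1+499/19205) = 9501/10000 ≈ 0.950100
step 3 [1.5y] swap r/2=874/28331: DF=(1 − 874/28331·(0.970400+0.950100))/(1+874/28331) = 4563/5000 ≈ 0.912600
step 4 [2y] zero: DF = P = 361/400 ≈ 0.902500

1 1/2 1213/1250
2 1 9501/10000
3 3/2 4563/5000
4 2 361/400
s(1y) = (1/(9501/10000) − 1)/(1) = 499/9501 ≈ 5.2521%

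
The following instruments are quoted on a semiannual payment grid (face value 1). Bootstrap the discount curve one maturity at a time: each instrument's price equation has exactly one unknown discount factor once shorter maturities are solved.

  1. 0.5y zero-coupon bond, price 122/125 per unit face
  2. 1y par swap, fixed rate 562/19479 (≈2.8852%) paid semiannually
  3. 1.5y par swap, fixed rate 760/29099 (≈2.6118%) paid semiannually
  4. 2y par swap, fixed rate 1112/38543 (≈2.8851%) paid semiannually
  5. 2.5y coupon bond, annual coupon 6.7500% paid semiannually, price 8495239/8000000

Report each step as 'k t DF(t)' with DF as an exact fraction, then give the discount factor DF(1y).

1 1/2 122/125
2 1 9719/10000
3 3/2 481/500
4 2 2361/2500
5 5/2 4507/5000
DF(1y) = 9719/10000 ≈ 0.971900

step 1 [0.5y] zero: DF = P = 122/125 ≈ 0.976000
step 2 [1y] swap r/2=281/19479: DF=(1 − 281/19479·(0.976000))/(1+281/19479) = 9719/10000 ≈ 0.971900
step 3 [1.5y] swap r/2=380/29099: DF=(1 − 380/29099·(0.976000+0.971900))/(1+380/29099) = 481/500 ≈ 0.962000
step 4 [2y] swap r/2=556/38543: DF=(1 − 556/38543·(0.976000+0.971900+0.962000))/(1+556/38543) = 2361/2500 ≈ 0.944400
step 5 [2.5y] bond c/2=27/800: DF=(8495239/8000000 − 27/800·(0.976000+0.971900+0.962000+0.944400))/(1+27/800) = 4507/5000 ≈ 0.901400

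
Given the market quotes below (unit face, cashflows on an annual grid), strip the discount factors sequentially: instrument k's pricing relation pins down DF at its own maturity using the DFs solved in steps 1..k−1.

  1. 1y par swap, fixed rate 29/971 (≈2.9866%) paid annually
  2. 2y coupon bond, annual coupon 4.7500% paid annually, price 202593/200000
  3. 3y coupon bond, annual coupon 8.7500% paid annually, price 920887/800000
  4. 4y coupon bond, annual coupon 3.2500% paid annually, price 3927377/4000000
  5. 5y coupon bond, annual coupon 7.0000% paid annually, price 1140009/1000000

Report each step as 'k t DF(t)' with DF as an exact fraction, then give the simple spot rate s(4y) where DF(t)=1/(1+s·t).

1 1 971/1000
2 2 923/1000
3 3 9061/10000
4 4 2157/2500
5 5 4129/5000
s(4y) = (1/(2157/2500) − 1)/(4) = 343/8628 ≈ 3.9754%

step 1 [1y] swap r/1=29/971: DF=(1 − 29/971·(0))/(1+29/971) = 971/1000 ≈ 0.971000
step 2 [2y] bond c/1=19/400: DF=(202593/200000 − 19/400·(0.971000))/(1+19/400) = 923/1000 ≈ 0.923000
step 3 [3y] bond c/1=7/80: DF=(920887/800000 − 7/80·(0.971000+0.923000))/(1+7/80) = 9061/10000 ≈ 0.906100
step 4 [4y] bond c/1=13/400: DF=(3927377/4000000 − 13/400·(0.971000+0.923000+0.906100))/(1+13/400) = 2157/2500 ≈ 0.862800
step 5 [5y] bond c/1=7/100: DF=(1140009/1000000 − 7/100·(0.971000+0.923000+0.906100+0.862800))/(1+7/100) = 4129/5000 ≈ 0.825800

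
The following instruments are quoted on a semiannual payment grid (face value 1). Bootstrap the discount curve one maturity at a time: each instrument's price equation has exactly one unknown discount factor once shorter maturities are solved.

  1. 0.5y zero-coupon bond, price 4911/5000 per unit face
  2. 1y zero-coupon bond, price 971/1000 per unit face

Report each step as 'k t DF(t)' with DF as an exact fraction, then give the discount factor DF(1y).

1 1/2 4911/5000
2 1 971/1000
DF(1y) = 971/1000 ≈ 0.971000

step 1 [0.5y] zero: DF = P = 4911/5000 ≈ 0.982200
step 2 [1y] zero: DF = P = 971/1000 ≈ 0.971000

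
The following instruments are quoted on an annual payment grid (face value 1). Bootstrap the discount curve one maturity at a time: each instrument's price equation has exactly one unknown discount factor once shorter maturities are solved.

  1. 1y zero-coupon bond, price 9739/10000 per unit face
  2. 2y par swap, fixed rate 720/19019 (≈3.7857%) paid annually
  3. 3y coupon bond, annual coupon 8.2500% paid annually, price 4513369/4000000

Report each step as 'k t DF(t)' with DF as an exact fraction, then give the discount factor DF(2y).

1 1 9739/10000
2 2 116/125
3 3 4487/5000
DF(2y) = 116/125 ≈ 0.928000

step 1 [1y] zero: DF = P = 9739/10000 ≈ 0.973900
step 2 [2y] swap r/1=720/19019: DF=(1 − 720/19019·(0.973900))/(1+720/19019) = 116/125 ≈ 0.928000
step 3 [3y] bond c/1=33/400: DF=(4513369/4000000 − 33/400·(0.973900+0.928000))/(1+33/400) = 4487/5000 ≈ 0.897400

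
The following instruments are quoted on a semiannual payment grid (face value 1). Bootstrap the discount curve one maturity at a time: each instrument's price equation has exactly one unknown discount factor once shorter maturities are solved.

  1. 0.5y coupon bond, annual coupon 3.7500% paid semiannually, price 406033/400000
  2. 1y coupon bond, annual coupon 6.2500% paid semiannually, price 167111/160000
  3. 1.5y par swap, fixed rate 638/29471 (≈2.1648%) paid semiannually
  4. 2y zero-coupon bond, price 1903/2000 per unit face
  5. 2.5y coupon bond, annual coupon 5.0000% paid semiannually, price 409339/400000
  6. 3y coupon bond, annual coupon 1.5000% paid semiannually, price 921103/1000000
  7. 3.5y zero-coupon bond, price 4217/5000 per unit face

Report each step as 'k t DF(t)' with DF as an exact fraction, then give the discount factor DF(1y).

1 1/2 2491/2500
2 1 4913/5000
3 3/2 9681/10000
4 2 1903/2000
5 5/2 9033/10000
6 3 1757/2000
7 7/2 4217/5000
DF(1y) = 4913/5000 ≈ 0.982600

step 1 [0.5y] bond c/2=3/160: DF=(406033/400000 − 3/160·(0))/(1+3/160) = 2491/2500 ≈ 0.996400
step 2 [1y] bond c/2=1/32: DF=(167111/160000 − 1/32·(0.996400))/(1+1/32) = 4913/5000 ≈ 0.982600
step 3 [1.5y] swap r/2=319/29471: DF=(1 − 319/29471·(0.996400+0.982600))/(1+319/29471) = 9681/10000 ≈ 0.968100
step 4 [2y] zero: DF = P = 1903/2000 ≈ 0.951500
step 5 [2.5y] bond c/2=1/40: DF=(409339/400000 − 1/40·(0.996400+0.982600+0.968100+0.951500))/(1+1/40) = 9033/10000 ≈ 0.903300
step 6 [3y] bond c/2=3/400: DF=(921103/1000000 − 3/400·(0.996400+0.982600+0.968100+0.951500+0.903300))/(1+3/400) = 1757/2000 ≈ 0.878500
step 7 [3.5y] zero: DF = P = 4217/5000 ≈ 0.843400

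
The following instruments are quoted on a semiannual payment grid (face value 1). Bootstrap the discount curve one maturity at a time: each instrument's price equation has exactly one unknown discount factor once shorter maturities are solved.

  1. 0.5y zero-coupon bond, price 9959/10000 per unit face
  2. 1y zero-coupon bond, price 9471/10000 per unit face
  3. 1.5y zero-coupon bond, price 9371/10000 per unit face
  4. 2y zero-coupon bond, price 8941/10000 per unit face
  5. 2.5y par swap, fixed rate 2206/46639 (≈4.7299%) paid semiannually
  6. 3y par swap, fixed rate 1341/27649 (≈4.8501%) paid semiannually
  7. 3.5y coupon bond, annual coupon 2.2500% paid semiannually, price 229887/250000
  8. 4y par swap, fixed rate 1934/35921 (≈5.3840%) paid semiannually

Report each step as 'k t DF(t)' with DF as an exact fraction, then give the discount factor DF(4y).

1 1/2 9959/10000
2 1 9471/10000
3 3/2 9371/10000
4 2 8941/10000
5 5/2 8897/10000
6 3 8659/10000
7 7/2 4239/5000
8 4 4033/5000
DF(4y) = 4033/5000 ≈ 0.806600

step 1 [0.5y] zero: DF = P = 9959/10000 ≈ 0.995900
step 2 [1y] zero: DF = P = 9471/10000 ≈ 0.947100
step 3 [1.5y] zero: DF = P = 9371/10000 ≈ 0.937100
step 4 [2y] zero: DF = P = 8941/10000 ≈ 0.894100
step 5 [2.5y] swap r/2=1103/46639: DF=(1 − 1103/46639·(0.995900+0.947100+0.937100+0.894100))/(1+1103/46639) = 8897/10000 ≈ 0.889700
step 6 [3y] swap r/2=1341/55298: DF=(1 − 1341/55298·(0.995900+0.947100+0.937100+0.894100+0.889700))/(1+1341/55298) = 8659/10000 ≈ 0.865900
step 7 [3.5y] bond c/2=9/800: DF=(229887/250000 − 9/800·(0.995900+0.947100+0.937100+0.894100+0.889700+0.865900))/(1+9/800) = 4239/5000 ≈ 0.847800
step 8 [4y] swap r/2=967/35921: DF=(1 − 967/35921·(0.995900+0.947100+0.937100+0.894100+0.889700+0.865900+0.847800))/(1+967/35921) = 4033/5000 ≈ 0.806600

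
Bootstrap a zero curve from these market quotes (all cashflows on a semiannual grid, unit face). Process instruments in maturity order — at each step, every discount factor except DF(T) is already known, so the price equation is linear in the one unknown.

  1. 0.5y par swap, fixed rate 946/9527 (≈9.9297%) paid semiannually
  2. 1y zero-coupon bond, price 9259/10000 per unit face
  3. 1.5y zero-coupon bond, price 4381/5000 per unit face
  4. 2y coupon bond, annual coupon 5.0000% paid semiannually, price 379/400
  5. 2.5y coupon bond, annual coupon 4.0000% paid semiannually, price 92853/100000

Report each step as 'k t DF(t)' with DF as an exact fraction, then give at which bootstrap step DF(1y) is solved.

1 1/2 9527/10000
2 1 9259/10000
3 3/2 4381/5000
4 2 2143/2500
5 5/2 1679/2000
DF(1y) is solved at step 2

step 1 [0.5y] swap r/2=473/9527: DF=(1 − 473/9527·(0))/(1+473/9527) = 9527/10000 ≈ 0.952700
step 2 [1y] zero: DF = P = 9259/10000 ≈ 0.925900
step 3 [1.5y] zero: DF = P = 4381/5000 ≈ 0.876200
step 4 [2y] bond c/2=1/40: DF=(379/400 − 1/40·(0.952700+0.925900+0.876200))/(1+1/40) = 2143/2500 ≈ 0.857200
step 5 [2.5y] bond c/2=1/50: DF=(92853/100000 − 1/50·(0.952700+0.925900+0.876200+0.857200))/(1+1/50) = 1679/2000 ≈ 0.839500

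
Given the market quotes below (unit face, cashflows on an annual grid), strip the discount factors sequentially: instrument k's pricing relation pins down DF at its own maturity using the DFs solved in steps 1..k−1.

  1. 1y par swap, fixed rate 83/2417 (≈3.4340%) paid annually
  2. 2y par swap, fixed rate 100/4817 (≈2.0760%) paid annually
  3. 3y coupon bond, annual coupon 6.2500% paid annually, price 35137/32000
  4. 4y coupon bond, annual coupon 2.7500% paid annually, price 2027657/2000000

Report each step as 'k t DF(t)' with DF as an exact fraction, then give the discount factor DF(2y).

step 1 [1y] swap r/1=83/2417: DF=(1 − 83/2417·(0))/(1+83/2417) = 2417/2500 ≈ 0.966800
step 2 [2y] swap r/1=100/4817: DF=(1 − 100/4817·(0.966800))/(1+100/4817) = 24/25 ≈ 0.960000
step 3 [3y] bond c/1=1/16: DF=(35137/32000 − 1/16·(0.966800+0.960000))/(1+1/16) = 9201/10000 ≈ 0.920100
step 4 [4y] bond c/1=11/400: DF=(2027657/2000000 − 11/400·(0.966800+0.960000+0.920100))/(1+11/400) = 1821/2000 ≈ 0.910500

1 1 2417/2500
2 2 24/25
3 3 9201/10000
4 4 1821/2000
DF(2y) = 24/25 ≈ 0.960000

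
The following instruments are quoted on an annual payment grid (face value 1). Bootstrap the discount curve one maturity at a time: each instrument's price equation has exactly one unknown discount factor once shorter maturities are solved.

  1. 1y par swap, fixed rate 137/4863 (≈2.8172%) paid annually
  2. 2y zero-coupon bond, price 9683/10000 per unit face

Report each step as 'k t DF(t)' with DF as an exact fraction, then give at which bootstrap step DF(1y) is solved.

step 1 [1y] swap r/1=137/4863: DF=(1 − 137/4863·(0))/(1+137/4863) = 4863/5000 ≈ 0.972600
step 2 [2y] zero: DF = P = 9683/10000 ≈ 0.968300

1 1 4863/5000
2 2 9683/10000
DF(1y) is solved at step 1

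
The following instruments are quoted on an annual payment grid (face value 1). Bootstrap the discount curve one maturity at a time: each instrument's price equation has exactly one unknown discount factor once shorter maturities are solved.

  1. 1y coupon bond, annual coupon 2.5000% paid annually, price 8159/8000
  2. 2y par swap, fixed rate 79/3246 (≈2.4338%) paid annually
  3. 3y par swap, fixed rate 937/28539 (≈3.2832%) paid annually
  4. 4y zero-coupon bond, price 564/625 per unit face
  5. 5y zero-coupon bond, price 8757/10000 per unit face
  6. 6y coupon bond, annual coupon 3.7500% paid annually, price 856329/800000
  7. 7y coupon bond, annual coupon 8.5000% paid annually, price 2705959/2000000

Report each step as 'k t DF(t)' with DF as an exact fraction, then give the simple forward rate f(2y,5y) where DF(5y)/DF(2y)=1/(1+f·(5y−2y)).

step 1 [1y] bond c/1=1/40: DF=(8159/8000 − 1/40·(0))/(1+1/40) = 199/200 ≈ 0.995000
step 2 [2y] swap r/1=79/3246: DF=(1 − 79/3246·(0.995000))/(1+79/3246) = 4763/5000 ≈ 0.952600
step 3 [3y] swap r/1=937/28539: DF=(1 − 937/28539·(0.995000+0.952600))/(1+937/28539) = 9063/10000 ≈ 0.906300
step 4 [4y] zero: DF = P = 564/625 ≈ 0.902400
step 5 [5y] zero: DF = P = 8757/10000 ≈ 0.875700
step 6 [6y] bond c/1=3/80: DF=(856329/800000 − 3/80·(0.995000+0.952600+0.906300+0.902400+0.875700))/(1+3/80) = 8643/10000 ≈ 0.864300
step 7 [7y] bond c/1=17/200: DF=(2705959/2000000 − 17/200·(0.995000+0.952600+0.906300+0.902400+0.875700+0.864300))/(1+17/200) = 2041/2500 ≈ 0.816400

1 1 199/200
2 2 4763/5000
3 3 9063/10000
4 4 564/625
5 5 8757/10000
6 6 8643/10000
7 7 2041/2500
f(2y,5y) = ((4763/5000)/(8757/10000) − 1)/(3) = 769/26271 ≈ 2.9272%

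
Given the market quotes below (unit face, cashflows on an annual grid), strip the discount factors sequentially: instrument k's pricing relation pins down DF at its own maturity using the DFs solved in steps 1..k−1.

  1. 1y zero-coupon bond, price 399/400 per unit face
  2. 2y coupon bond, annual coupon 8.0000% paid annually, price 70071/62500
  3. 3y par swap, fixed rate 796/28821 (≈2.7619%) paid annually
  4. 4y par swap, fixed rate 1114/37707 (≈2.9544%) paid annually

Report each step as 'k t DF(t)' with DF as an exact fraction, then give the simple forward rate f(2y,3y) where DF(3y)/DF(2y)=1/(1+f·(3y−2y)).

1 1 399/400
2 2 4821/5000
3 3 2301/2500
4 4 4443/5000
f(2y,3y) = ((4821/5000)/(2301/2500) − 1)/(1) = 73/1534 ≈ 4.7588%

step 1 [1y] zero: DF = P = 399/400 ≈ 0.997500
step 2 [2y] bond c/1=2/25: DF=(70071/62500 − 2/25·(0.997500))/(1+2/25) = 4821/5000 ≈ 0.964200
step 3 [3y] swap r/1=796/28821: DF=(1 − 796/28821·(0.997500+0.964200))/(1+796/28821) = 2301/2500 ≈ 0.920400
step 4 [4y] swap r/1=1114/37707: DF=(1 − 1114/37707·(0.997500+0.964200+0.920400))/(1+1114/37707) = 4443/5000 ≈ 0.888600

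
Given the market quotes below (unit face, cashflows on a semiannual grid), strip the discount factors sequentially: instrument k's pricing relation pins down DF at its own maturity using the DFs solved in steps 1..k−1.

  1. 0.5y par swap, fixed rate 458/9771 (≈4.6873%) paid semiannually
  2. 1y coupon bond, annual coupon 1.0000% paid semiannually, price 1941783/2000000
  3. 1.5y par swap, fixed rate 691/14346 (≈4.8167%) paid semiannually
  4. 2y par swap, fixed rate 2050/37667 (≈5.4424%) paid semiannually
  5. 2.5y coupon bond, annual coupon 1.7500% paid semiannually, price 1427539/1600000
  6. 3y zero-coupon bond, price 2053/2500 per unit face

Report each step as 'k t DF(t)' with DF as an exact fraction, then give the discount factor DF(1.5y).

step 1 [0.5y] swap r/2=229/9771: DF=(1 − 229/9771·(0))/(1+229/9771) = 9771/10000 ≈ 0.977100
step 2 [1y] bond c/2=1/200: DF=(1941783/2000000 − 1/200·(0.977100))/(1+1/200) = 2403/2500 ≈ 0.961200
step 3 [1.5y] swap r/2=691/28692: DF=(1 − 691/28692·(0.977100+0.961200))/(1+691/28692) = 9309/10000 ≈ 0.930900
step 4 [2y] swap r/2=1025/37667: DF=(1 − 1025/37667·(0.977100+0.961200+0.930900))/(1+1025/37667) = 359/400 ≈ 0.897500
step 5 [2.5y] bond c/2=7/800: DF=(1427539/1600000 − 7/800·(0.977100+0.961200+0.930900+0.897500))/(1+7/800) = 4259/5000 ≈ 0.851800
step 6 [3y] zero: DF = P = 2053/2500 ≈ 0.821200

1 1/2 9771/10000
2 1 2403/2500
3 3/2 9309/10000
4 2 359/400
5 5/2 4259/5000
6 3 2053/2500
DF(1.5y) = 9309/10000 ≈ 0.930900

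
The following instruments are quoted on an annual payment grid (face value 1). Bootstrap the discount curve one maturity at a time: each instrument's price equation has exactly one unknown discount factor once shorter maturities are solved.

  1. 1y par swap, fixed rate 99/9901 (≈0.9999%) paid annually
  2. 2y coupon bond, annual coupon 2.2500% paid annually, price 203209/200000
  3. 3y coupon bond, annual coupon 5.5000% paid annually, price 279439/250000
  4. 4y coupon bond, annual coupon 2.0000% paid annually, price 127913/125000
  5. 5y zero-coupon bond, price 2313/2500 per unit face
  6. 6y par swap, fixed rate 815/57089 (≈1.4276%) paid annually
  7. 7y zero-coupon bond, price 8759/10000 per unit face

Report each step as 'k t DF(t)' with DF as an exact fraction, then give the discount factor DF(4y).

step 1 [1y] swap r/1=99/9901: DF=(1 − 99/9901·(0))/(1+99/9901) = 9901/10000 ≈ 0.990100
step 2 [2y] bond c/1=9/400: DF=(203209/200000 − 9/400·(0.990100))/(1+9/400) = 9719/10000 ≈ 0.971900
step 3 [3y] bond c/1=11/200: DF=(279439/250000 − 11/200·(0.990100+0.971900))/(1+11/200) = 2393/2500 ≈ 0.957200
step 4 [4y] bond c/1=1/50: DF=(127913/125000 − 1/50·(0.990100+0.971900+0.957200))/(1+1/50) = 473/500 ≈ 0.946000
step 5 [5y] zero: DF = P = 2313/2500 ≈ 0.925200
step 6 [6y] swap r/1=815/57089: DF=(1 − 815/57089·(0.990100+0.971900+0.957200+0.946000+0.925200))/(1+815/57089) = 1837/2000 ≈ 0.918500
step 7 [7y] zero: DF = P = 8759/10000 ≈ 0.875900

1 1 9901/10000
2 2 9719/10000
3 3 2393/2500
4 4 473/500
5 5 2313/2500
6 6 1837/2000
7 7 8759/10000
DF(4y) = 473/500 ≈ 0.946000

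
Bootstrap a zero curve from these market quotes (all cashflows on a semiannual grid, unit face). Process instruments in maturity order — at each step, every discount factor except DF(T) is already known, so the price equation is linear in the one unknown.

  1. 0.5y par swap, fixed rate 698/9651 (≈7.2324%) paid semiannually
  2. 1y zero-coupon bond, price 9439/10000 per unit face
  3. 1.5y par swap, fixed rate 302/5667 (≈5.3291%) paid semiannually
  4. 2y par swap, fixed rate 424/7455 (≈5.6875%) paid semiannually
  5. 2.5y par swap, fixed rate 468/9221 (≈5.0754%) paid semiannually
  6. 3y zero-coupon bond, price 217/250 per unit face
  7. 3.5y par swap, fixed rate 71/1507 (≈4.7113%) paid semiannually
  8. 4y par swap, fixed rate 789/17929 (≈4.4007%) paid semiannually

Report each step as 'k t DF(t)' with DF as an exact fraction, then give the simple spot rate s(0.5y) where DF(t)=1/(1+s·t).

step 1 [0.5y] swap r/2=349/9651: DF=(1 − 349/9651·(0))/(1+349/9651) = 9651/10000 ≈ 0.965100
step 2 [1y] zero: DF = P = 9439/10000 ≈ 0.943900
step 3 [1.5y] swap r/2=151/5667: DF=(1 − 151/5667·(0.965100+0.943900))/(1+151/5667) = 1849/2000 ≈ 0.924500
step 4 [2y] swap r/2=212/7455: DF=(1 − 212/7455·(0.965100+0.943900+0.924500))/(1+212/7455) = 447/500 ≈ 0.894000
step 5 [2.5y] swap r/2=234/9221: DF=(1 − 234/9221·(0.965100+0.943900+0.924500+0.894000))/(1+234/9221) = 883/1000 ≈ 0.883000
step 6 [3y] zero: DF = P = 217/250 ≈ 0.868000
step 7 [3.5y] swap r/2=71/3014: DF=(1 − 71/3014·(0.965100+0.943900+0.924500+0.894000+0.883000+0.868000))/(1+71/3014) = 8509/10000 ≈ 0.850900
step 8 [4y] swap r/2=789/35858: DF=(1 − 789/35858·(0.965100+0.943900+0.924500+0.894000+0.883000+0.868000+0.850900))/(1+789/35858) = 4211/5000 ≈ 0.842200

1 1/2 9651/10000
2 1 9439/10000
3 3/2 1849/2000
4 2 447/500
5 5/2 883/1000
6 3 217/250
7 7/2 8509/10000
8 4 4211/5000
s(0.5y) = (1/(9651/10000) − 1)/(1/2) = 698/9651 ≈ 7.2324%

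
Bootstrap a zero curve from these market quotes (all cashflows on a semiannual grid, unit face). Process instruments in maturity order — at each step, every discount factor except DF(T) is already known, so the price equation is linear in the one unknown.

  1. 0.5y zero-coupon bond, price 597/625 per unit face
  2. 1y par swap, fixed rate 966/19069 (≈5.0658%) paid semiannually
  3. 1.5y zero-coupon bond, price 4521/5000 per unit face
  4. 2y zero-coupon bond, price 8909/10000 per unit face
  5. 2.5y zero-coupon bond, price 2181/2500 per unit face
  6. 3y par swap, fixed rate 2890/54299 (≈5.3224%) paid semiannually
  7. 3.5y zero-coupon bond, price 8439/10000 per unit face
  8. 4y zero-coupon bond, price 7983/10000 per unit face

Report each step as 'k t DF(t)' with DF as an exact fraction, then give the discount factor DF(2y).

step 1 [0.5y] zero: DF = P = 597/625 ≈ 0.955200
step 2 [1y] swap r/2=483/19069: DF=(1 − 483/19069·(0.955200))/(1+483/19069) = 9517/10000 ≈ 0.951700
step 3 [1.5y] zero: DF = P = 4521/5000 ≈ 0.904200
step 4 [2y] zero: DF = P = 8909/10000 ≈ 0.890900
step 5 [2.5y] zero: DF = P = 2181/2500 ≈ 0.872400
step 6 [3y] swap r/2=1445/54299: DF=(1 − 1445/54299·(0.955200+0.951700+0.904200+0.890900+0.872400))/(1+1445/54299) = 1711/2000 ≈ 0.855500
step 7 [3.5y] zero: DF = P = 8439/10000 ≈ 0.843900
step 8 [4y] zero: DF = P = 7983/10000 ≈ 0.798300

1 1/2 597/625
2 1 9517/10000
3 3/2 4521/5000
4 2 8909/10000
5 5/2 2181/2500
6 3 1711/2000
7 7/2 8439/10000
8 4 7983/10000
DF(2y) = 8909/10000 ≈ 0.890900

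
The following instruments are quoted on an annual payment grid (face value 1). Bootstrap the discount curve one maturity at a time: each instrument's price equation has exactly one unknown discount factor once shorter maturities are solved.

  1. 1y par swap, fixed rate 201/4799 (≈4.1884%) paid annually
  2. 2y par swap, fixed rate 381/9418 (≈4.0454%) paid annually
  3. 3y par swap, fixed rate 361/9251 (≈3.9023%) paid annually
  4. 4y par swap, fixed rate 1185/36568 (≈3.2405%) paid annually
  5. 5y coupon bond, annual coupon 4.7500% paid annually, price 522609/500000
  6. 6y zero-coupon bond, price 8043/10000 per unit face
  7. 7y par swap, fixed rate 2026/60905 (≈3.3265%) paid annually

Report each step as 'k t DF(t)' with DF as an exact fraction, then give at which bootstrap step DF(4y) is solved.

step 1 [1y] swap r/1=201/4799: DF=(1 − 201/4799·(0))/(1+201/4799) = 4799/5000 ≈ 0.959800
step 2 [2y] swap r/1=381/9418: DF=(1 − 381/9418·(0.959800))/(1+381/9418) = 4619/5000 ≈ 0.923800
step 3 [3y] swap r/1=361/9251: DF=(1 − 361/9251·(0.959800+0.923800))/(1+361/9251) = 8917/10000 ≈ 0.891700
step 4 [4y] swap r/1=1185/36568: DF=(1 − 1185/36568·(0.959800+0.923800+0.891700))/(1+1185/36568) = 1763/2000 ≈ 0.881500
step 5 [5y] bond c/1=19/400: DF=(522609/500000 − 19/400·(0.959800+0.923800+0.891700+0.881500))/(1+19/400) = 104/125 ≈ 0.832000
step 6 [6y] zero: DF = P = 8043/10000 ≈ 0.804300
step 7 [7y] swap r/1=2026/60905: DF=(1 − 2026/60905·(0.959800+0.923800+0.891700+0.881500+0.832000+0.804300))/(1+2026/60905) = 3987/5000 ≈ 0.797400

1 1 4799/5000
2 2 4619/5000
3 3 8917/10000
4 4 1763/2000
5 5 104/125
6 6 8043/10000
7 7 3987/5000
DF(4y) is solved at step 4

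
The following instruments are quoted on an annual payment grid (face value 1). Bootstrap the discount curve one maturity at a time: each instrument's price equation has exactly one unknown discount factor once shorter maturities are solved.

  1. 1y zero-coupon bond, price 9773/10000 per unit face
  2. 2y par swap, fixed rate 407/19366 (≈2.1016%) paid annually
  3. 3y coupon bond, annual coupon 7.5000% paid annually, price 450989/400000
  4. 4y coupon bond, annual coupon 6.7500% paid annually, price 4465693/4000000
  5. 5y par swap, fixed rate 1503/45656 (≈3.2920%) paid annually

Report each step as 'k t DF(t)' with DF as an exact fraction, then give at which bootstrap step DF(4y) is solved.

step 1 [1y] zero: DF = P = 9773/10000 ≈ 0.977300
step 2 [2y] swap r/1=407/19366: DF=(1 − 407/19366·(0.977300))/(1+407/19366) = 9593/10000 ≈ 0.959300
step 3 [3y] bond c/1=3/40: DF=(450989/400000 − 3/40·(0.977300+0.959300))/(1+3/40) = 9137/10000 ≈ 0.913700
step 4 [4y] bond c/1=27/400: DF=(4465693/4000000 − 27/400·(0.977300+0.959300+0.913700))/(1+27/400) = 541/625 ≈ 0.865600
step 5 [5y] swap r/1=1503/45656: DF=(1 − 1503/45656·(0.977300+0.959300+0.913700+0.865600))/(1+1503/45656) = 8497/10000 ≈ 0.849700

1 1 9773/10000
2 2 9593/10000
3 3 9137/10000
4 4 541/625
5 5 8497/10000
DF(4y) is solved at step 4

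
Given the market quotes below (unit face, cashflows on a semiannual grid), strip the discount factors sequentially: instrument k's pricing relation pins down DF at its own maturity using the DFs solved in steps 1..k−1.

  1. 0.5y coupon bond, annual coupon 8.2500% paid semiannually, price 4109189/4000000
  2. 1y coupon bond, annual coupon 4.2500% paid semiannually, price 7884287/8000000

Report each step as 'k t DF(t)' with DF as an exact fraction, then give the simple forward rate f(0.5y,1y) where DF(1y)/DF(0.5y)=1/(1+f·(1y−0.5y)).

1 1/2 4933/5000
2 1 1889/2000
f(0.5y,1y) = ((4933/5000)/(1889/2000) − 1)/(1/2) = 842/9445 ≈ 8.9148%

step 1 [0.5y] bond c/2=33/800: DF=(4109189/4000000 − 33/800·(0))/(1+33/800) = 4933/5000 ≈ 0.986600
step 2 [1y] bond c/2=17/800: DF=(7884287/8000000 − 17/800·(0.986600))/(1+17/800) = 1889/2000 ≈ 0.944500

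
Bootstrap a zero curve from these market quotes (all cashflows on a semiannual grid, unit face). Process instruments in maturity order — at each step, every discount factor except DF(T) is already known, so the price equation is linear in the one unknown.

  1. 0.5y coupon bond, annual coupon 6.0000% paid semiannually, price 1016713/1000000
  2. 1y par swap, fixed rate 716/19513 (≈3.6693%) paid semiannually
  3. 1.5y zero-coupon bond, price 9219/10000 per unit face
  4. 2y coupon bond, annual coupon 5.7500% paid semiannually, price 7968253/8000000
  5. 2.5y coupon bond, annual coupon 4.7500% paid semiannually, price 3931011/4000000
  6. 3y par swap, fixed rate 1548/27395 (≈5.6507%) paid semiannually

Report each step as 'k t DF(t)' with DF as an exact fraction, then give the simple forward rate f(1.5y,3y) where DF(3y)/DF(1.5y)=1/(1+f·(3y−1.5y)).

step 1 [0.5y] bond c/2=3/100: DF=(1016713/1000000 − 3/100·(0))/(1+3/100) = 9871/10000 ≈ 0.987100
step 2 [1y] swap r/2=358/19513: DF=(1 − 358/19513·(0.987100))/(1+358/19513) = 4821/5000 ≈ 0.964200
step 3 [1.5y] zero: DF = P = 9219/10000 ≈ 0.921900
step 4 [2y] bond c/2=23/800: DF=(7968253/8000000 − 23/800·(0.987100+0.964200+0.921900))/(1+23/800) = 8879/10000 ≈ 0.887900
step 5 [2.5y] bond c/2=19/800: DF=(3931011/4000000 − 19/800·(0.987100+0.964200+0.921900+0.887900))/(1+19/800) = 8727/10000 ≈ 0.872700
step 6 [3y] swap r/2=774/27395: DF=(1 − 774/27395·(0.987100+0.964200+0.921900+0.887900+0.872700))/(1+774/27395) = 2113/2500 ≈ 0.845200

1 1/2 9871/10000
2 1 4821/5000
3 3/2 9219/10000
4 2 8879/10000
5 5/2 8727/10000
6 3 2113/2500
f(1.5y,3y) = ((9219/10000)/(2113/2500) − 1)/(3/2) = 767/12678 ≈ 6.0499%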